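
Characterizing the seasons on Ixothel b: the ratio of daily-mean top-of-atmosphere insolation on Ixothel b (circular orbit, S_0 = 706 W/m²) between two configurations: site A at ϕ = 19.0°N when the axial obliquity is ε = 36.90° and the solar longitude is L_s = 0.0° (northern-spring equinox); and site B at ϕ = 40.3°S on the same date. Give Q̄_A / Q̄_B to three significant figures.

— Configuration A (ϕ=+19.0°):
Solar declination: sin δ = sin ε · sin L_s = sin 36.90° × sin 0.0° = 0.00000, so δ = +0.000°.
cos h₀ = −tan(+19.0°) tan(+0.000°) = -0.0000, h₀ = 1.5708 rad.
Bracket: h₀ sin ϕ sin δ + cos ϕ cos δ sin h₀ = 1.5708×0.32557×0.00000 + 0.94552×1.00000×1.00000 = 0.000000 + 0.945520 = 0.945520.
Q̄ = (S_0/π) × [bracket] = (706/π) × 0.945520 = 212.48 W/m².
— Configuration B (ϕ=-40.3°):
cos h₀ = −tan(-40.3°) tan(+0.000°) = 0.0000, h₀ = 1.5708 rad.
Bracket: h₀ sin ϕ sin δ + cos ϕ cos δ sin h₀ = 1.5708×-0.64679×0.00000 + 0.76267×1.00000×1.00000 = -0.000000 + 0.762670 = 0.762670.
Q̄ = (S_0/π) × [bracket] = (706/π) × 0.762670 = 171.39 W/m².
Ratio Q̄_A / Q̄_B = 212.48 / 171.39 = 1.240.

Q̄_A / Q̄_B ≈ 1.24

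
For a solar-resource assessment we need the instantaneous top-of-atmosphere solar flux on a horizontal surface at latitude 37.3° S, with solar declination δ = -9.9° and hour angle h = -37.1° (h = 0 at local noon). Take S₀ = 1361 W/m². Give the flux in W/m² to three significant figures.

cos θ_z = sin φ sin δ + cos φ cos δ cos h = 0.104187 + 0.625009 = 0.729196.
Flux = S₀ · cos θ_z = 1361 × 0.729196 = 992.4 W/m².

992 W/m²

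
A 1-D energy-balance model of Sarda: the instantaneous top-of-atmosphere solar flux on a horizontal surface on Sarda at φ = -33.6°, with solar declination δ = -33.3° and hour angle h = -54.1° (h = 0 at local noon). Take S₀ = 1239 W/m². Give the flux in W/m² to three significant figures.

882 W/m²

cos θ_z = sin φ sin δ + cos φ cos δ cos h = 0.303825 + 0.408210 = 0.712035.
Flux = S₀ · cos θ_z = 1239 × 0.712035 = 882.2 W/m².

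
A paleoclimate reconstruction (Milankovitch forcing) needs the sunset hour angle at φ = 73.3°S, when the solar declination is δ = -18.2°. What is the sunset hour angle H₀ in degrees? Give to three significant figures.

H₀ = 180°

Sunrise equation: cos H₀ = −tan φ · tan δ = -1.0959 ≤ −1, so the Sun never sets (polar day) and H₀ = π.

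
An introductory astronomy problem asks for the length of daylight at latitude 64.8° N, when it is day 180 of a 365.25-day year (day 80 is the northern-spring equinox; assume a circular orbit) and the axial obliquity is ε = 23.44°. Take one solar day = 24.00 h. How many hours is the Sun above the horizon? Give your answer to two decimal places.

20.72 h

Solar longitude: λ_s = 360° × (180 − 80)/365.25 = 98.563°.
sin δ = sin 23.44° × sin 98.563° = 0.39335, so δ = +23.163°.
cos H₀ = −tan φ · tan δ = −tan(+64.8°) × tan(+23.163°) = -0.9092, so H₀ = 2.7122 rad = 155.40°.
Daylight = 2H₀/(2π) × 24.00 h = (2.7122/π) × 24.00 = 20.72 h.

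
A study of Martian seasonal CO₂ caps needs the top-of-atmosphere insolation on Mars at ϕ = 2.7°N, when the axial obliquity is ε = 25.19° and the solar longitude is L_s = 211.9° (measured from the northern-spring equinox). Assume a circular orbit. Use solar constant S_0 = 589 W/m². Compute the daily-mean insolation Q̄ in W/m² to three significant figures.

Solar declination: sin δ = sin ε · sin L_s = sin 25.19° × sin 211.9° = -0.22491, so δ = -12.998°.
cos h₀ = −tan(+2.7°) tan(-12.998°) = 0.0109, h₀ = 1.5599 rad.
Bracket: h₀ sin ϕ sin δ + cos ϕ cos δ sin h₀ = 1.5599×0.04711×-0.22491 + 0.99889×0.97438×0.99994 = -0.016528 + 0.973240 = 0.956712.
Q̄ = (S_0/π) × [bracket] = (589/π) × 0.956712 = 179.4 W/m².

Q̄ ≈ 179 W/m²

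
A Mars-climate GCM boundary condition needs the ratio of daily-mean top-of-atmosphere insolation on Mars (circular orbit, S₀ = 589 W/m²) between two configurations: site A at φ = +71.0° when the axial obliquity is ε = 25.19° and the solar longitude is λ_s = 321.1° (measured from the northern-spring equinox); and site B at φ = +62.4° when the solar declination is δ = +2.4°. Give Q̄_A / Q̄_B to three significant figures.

— Configuration A (φ=+71.0°):
Solar declination: sin δ = sin ε · sin λ_s = sin 25.19° × sin 321.1° = -0.26727, so δ = -15.502°.
cos H₀ = −tan(+71.0°) tan(-15.502°) = 0.8055, H₀ = 0.6342 rad.
Bracket: H₀ sin φ sin δ + cos φ cos δ sin H₀ = 0.6342×0.94552×-0.26727 + 0.32557×0.96362×0.59256 = -0.160268 + 0.185901 = 0.025633.
Q̄ = (S₀/π) × [bracket] = (589/π) × 0.025633 = 4.8058 W/m².
— Configuration B (φ=+62.4°):
cos H₀ = −tan(+62.4°) tan(+2.400°) = -0.0802, H₀ = 1.6511 rad.
Bracket: H₀ sin φ sin δ + cos φ cos δ sin H₀ = 1.6511×0.88620×0.04188 + 0.46330×0.99912×0.99678 = 0.061279 + 0.461402 = 0.522681.
Q̄ = (S₀/π) × [bracket] = (589/π) × 0.522681 = 97.995 W/m².
Ratio Q̄_A / Q̄_B = 4.8058 / 97.995 = 0.04904.

Q̄_A / Q̄_B ≈ 0.0490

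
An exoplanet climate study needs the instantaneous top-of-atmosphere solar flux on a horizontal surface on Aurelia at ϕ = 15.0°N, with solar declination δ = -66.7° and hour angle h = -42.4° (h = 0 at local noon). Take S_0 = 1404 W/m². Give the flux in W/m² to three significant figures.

62.4 W/m²

cos θ_z = sin ϕ sin δ + cos ϕ cos δ cos h = -0.237711 + 0.282140 = 0.044429.
Flux = S_0 · cos θ_z = 1404 × 0.044429 = 62.38 W/m².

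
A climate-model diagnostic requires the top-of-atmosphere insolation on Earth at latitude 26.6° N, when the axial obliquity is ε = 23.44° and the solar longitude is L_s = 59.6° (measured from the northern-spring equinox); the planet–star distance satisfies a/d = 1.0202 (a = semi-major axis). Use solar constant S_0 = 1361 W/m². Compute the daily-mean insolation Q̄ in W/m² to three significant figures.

Q̄ ≈ 494 W/m²

Solar declination: sin δ = sin ε · sin L_s = sin 23.44° × sin 59.6° = 0.34310, so δ = +20.066°.
cos h₀ = −tan(+26.6°) tan(+20.066°) = -0.1829, h₀ = 1.7547 rad.
Bracket: h₀ sin ϕ sin δ + cos ϕ cos δ sin h₀ = 1.7547×0.44776×0.34310 + 0.89415×0.93930×0.98313 = 0.269568 + 0.825706 = 1.095274.
Inverse-square distance factor (a/d)² = 1.0202² = 1.040808.
Q̄ = (S_0/π) × 1.040808 × [bracket] = (1361/π) × 1.040808 × 1.095274 = 493.9 W/m².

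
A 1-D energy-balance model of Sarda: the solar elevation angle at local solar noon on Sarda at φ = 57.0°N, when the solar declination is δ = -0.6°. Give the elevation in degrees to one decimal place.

At local noon the hour angle is zero, so the zenith angle equals |φ − δ| = |+57.0° − (-0.600°)| = 57.600°.
Elevation = 90° − 57.600° = 32.4°.

32.4°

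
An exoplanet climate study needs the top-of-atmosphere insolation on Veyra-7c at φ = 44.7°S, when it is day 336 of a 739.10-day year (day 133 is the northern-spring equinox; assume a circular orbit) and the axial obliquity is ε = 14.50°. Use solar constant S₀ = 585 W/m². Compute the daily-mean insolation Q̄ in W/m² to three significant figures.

Solar longitude: λ_s = 360° × (336 − 133)/739.10 = 98.877°.
sin δ = sin 14.50° × sin 98.877° = 0.24738, so δ = +14.323°.
cos H₀ = −tan(-44.7°) tan(+14.323°) = 0.2527, H₀ = 1.3154 rad.
Bracket: H₀ sin φ sin δ + cos φ cos δ sin H₀ = 1.3154×-0.70339×0.24738 + 0.71080×0.96892×0.96756 = -0.228886 + 0.666367 = 0.437481.
Q̄ = (S₀/π) × [bracket] = (585/π) × 0.437481 = 81.46 W/m².

Q̄ ≈ 81.5 W/m²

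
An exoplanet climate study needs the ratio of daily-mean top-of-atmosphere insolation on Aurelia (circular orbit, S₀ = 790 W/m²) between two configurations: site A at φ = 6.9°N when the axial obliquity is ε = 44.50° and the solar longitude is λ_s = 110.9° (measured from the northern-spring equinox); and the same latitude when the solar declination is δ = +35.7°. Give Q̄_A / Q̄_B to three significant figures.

— Configuration A (φ=+6.9°):
Solar declination: sin δ = sin ε · sin λ_s = sin 44.50° × sin 110.9° = 0.65479, so δ = +40.904°.
cos H₀ = −tan(+6.9°) tan(+40.904°) = -0.1048, H₀ = 1.6758 rad.
Bracket: H₀ sin φ sin δ + cos φ cos δ sin H₀ = 1.6758×0.12014×0.65479 + 0.99276×0.75581×0.99449 = 0.131829 + 0.746204 = 0.878033.
Q̄ = (S₀/π) × [bracket] = (790/π) × 0.878033 = 220.79 W/m².
— Configuration B (φ=+6.9°):
cos H₀ = −tan(+6.9°) tan(+35.700°) = -0.0870, H₀ = 1.6579 rad.
Bracket: H₀ sin φ sin δ + cos φ cos δ sin H₀ = 1.6579×0.12014×0.58354 + 0.99276×0.81208×0.99621 = 0.116230 + 0.803145 = 0.919375.
Q̄ = (S₀/π) × [bracket] = (790/π) × 0.919375 = 231.19 W/m².
Ratio Q̄_A / Q̄_B = 220.79 / 231.19 = 0.9550.

Q̄_A / Q̄_B ≈ 0.955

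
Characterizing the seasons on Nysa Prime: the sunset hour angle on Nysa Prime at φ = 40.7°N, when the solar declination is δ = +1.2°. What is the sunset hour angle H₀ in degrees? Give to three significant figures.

cos H₀ = −tan φ · tan δ = −tan(+40.7°) × tan(+1.200°) = -0.0180, so H₀ = 1.5888 rad = 91.03°.

H₀ = 91.0°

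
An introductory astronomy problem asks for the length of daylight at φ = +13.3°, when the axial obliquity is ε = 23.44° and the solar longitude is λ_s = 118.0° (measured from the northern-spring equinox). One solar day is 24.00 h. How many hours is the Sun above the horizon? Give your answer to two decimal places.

Solar declination: sin δ = sin ε · sin λ_s = sin 23.44° × sin 118.0° = 0.35123, so δ = +20.562°.
cos H₀ = −tan φ · tan δ = −tan(+13.3°) × tan(+20.562°) = -0.0887, so H₀ = 1.6596 rad = 95.09°.
Daylight = 2H₀/(2π) × 24.00 h = (1.6596/π) × 24.00 = 12.68 h.

12.68 h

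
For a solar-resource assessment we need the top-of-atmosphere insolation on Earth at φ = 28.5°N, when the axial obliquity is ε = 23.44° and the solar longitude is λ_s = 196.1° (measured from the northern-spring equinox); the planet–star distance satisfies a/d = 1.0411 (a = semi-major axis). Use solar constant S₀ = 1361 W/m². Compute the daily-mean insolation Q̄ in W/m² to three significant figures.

Solar declination: sin δ = sin ε · sin λ_s = sin 23.44° × sin 196.1° = -0.11031, so δ = -6.333°.
cos H₀ = −tan(+28.5°) tan(-6.333°) = 0.0603, H₀ = 1.5105 rad.
Bracket: H₀ sin φ sin δ + cos φ cos δ sin H₀ = 1.5105×0.47716×-0.11031 + 0.87882×0.99390×0.99818 = -0.079506 + 0.871870 = 0.792364.
Inverse-square distance factor (a/d)² = 1.0411² = 1.083889.
Q̄ = (S₀/π) × 1.083889 × [bracket] = (1361/π) × 1.083889 × 0.792364 = 372.1 W/m².

Q̄ ≈ 372 W/m²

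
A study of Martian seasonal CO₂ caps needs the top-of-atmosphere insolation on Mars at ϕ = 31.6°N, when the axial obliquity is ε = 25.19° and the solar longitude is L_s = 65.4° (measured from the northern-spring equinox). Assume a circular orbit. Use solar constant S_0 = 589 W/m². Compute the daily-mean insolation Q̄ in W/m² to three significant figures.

Solar declination: sin δ = sin ε · sin L_s = sin 25.19° × sin 65.4° = 0.38699, so δ = +22.767°.
cos h₀ = −tan(+31.6°) tan(+22.767°) = -0.2582, h₀ = 1.8320 rad.
Bracket: h₀ sin ϕ sin δ + cos ϕ cos δ sin h₀ = 1.8320×0.52399×0.38699 + 0.85173×0.92208×0.96609 = 0.371491 + 0.758732 = 1.130223.
Q̄ = (S_0/π) × [bracket] = (589/π) × 1.130223 = 211.9 W/m².

Q̄ ≈ 212 W/m²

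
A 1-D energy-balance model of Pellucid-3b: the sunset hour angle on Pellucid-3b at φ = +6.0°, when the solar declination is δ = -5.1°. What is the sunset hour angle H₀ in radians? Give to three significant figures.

H₀ = 1.56 rad

cos H₀ = −tan φ · tan δ = −tan(+6.0°) × tan(-5.100°) = 0.0094, so H₀ = 1.5614 rad = 89.46°.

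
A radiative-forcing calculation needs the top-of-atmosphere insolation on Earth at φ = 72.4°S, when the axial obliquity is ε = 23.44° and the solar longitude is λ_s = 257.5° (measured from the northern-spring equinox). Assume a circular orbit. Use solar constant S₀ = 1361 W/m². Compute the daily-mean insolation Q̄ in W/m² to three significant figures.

Solar declination: sin δ = sin ε · sin λ_s = sin 23.44° × sin 257.5° = -0.38836, so δ = -22.852°.
cos H₀ = −tan(-72.4°) tan(-22.852°) = -1.3285 ≤ −1 ⇒ polar day, H₀ = π.
Bracket: H₀ sin φ sin δ + cos φ cos δ sin H₀ = 3.1416×-0.95319×-0.38836 + 0.30237×0.92151×0.00000 = 1.162960 + 0.000000 = 1.162960.
Q̄ = (S₀/π) × [bracket] = (1361/π) × 1.162960 = 503.8 W/m².

Q̄ ≈ 504 W/m²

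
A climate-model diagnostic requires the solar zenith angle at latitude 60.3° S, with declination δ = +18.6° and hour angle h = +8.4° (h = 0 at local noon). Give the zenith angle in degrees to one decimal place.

cos θ_z = sin φ sin δ + cos φ cos δ cos h = -0.277058 + 0.464543 = 0.187485.
θ_z = arccos(0.187485) = 79.2°.

θ_z = 79.2°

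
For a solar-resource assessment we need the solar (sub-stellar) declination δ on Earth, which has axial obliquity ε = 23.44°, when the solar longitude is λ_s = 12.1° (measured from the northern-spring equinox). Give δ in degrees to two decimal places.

δ = +4.78°

sin δ = sin ε · sin λ_s = sin 23.44° × sin 12.1° = 0.083384.
δ = arcsin(0.083384) = +4.78°.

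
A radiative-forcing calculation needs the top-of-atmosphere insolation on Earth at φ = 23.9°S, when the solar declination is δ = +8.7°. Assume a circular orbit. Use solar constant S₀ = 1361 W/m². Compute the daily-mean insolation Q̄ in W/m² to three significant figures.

Q̄ ≈ 351 W/m²

cos H₀ = −tan(-23.9°) tan(+8.700°) = 0.0678, H₀ = 1.5029 rad.
Bracket: H₀ sin φ sin δ + cos φ cos δ sin H₀ = 1.5029×-0.40514×0.15126 + 0.91425×0.98849×0.99770 = -0.092100 + 0.901648 = 0.809548.
Q̄ = (S₀/π) × [bracket] = (1361/π) × 0.809548 = 350.7 W/m².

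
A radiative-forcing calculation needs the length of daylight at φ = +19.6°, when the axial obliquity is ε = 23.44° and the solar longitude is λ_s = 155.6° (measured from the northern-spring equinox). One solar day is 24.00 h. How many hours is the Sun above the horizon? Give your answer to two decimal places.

Solar declination: sin δ = sin ε · sin λ_s = sin 23.44° × sin 155.6° = 0.16433, so δ = +9.458°.
cos H₀ = −tan φ · tan δ = −tan(+19.6°) × tan(+9.458°) = -0.0593, so H₀ = 1.6302 rad = 93.40°.
Daylight = 2H₀/(2π) × 24.00 h = (1.6302/π) × 24.00 = 12.45 h.

12.45 h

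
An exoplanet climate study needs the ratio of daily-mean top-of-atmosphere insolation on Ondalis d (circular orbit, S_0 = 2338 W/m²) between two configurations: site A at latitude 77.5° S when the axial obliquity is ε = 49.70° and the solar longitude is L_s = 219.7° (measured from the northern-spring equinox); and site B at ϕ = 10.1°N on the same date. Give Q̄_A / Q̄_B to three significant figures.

Q̄_A / Q̄_B ≈ 2.05

— Configuration A (ϕ=-77.5°):
Solar declination: sin δ = sin ε · sin L_s = sin 49.70° × sin 219.7° = -0.48717, so δ = -29.155°.
cos h₀ = −tan(-77.5°) tan(-29.155°) = -2.5163 ≤ −1 ⇒ polar day, h₀ = π.
Bracket: h₀ sin ϕ sin δ + cos ϕ cos δ sin h₀ = 3.1416×-0.97630×-0.48717 + 0.21644×0.87331×0.00000 = 1.494221 + 0.000000 = 1.494221.
Q̄ = (S_0/π) × [bracket] = (2338/π) × 1.494221 = 1112.0 W/m².
— Configuration B (ϕ=+10.1°):
cos h₀ = −tan(+10.1°) tan(-29.155°) = 0.0994, h₀ = 1.4713 rad.
Bracket: h₀ sin ϕ sin δ + cos ϕ cos δ sin h₀ = 1.4713×0.17537×-0.48717 + 0.98450×0.87331×0.99505 = -0.125701 + 0.855518 = 0.729817.
Q̄ = (S_0/π) × [bracket] = (2338/π) × 0.729817 = 543.14 W/m².
Ratio Q̄_A / Q̄_B = 1112.0 / 543.14 = 2.047.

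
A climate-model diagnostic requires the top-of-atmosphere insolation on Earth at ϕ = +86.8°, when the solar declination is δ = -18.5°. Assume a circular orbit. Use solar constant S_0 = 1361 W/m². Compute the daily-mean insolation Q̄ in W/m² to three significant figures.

cos h₀ = −tan(+86.8°) tan(-18.500°) = 5.9847 ≥ 1 ⇒ polar night, h₀ = 0 and Q̄ = 0.

Q̄ ≈ 0.00 W/m²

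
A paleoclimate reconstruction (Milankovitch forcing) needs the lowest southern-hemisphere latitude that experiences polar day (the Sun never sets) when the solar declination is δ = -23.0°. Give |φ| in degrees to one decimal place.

Polar day requires cos H₀ = −tan φ tan δ ≤ −1, i.e. tan φ tan δ ≥ 1.
The boundary is |tan φ| · |tan δ| = 1, so |φ| = 90° − |δ| = 90° − 23.0° = 67.0° in the southern hemisphere.

|φ| = 67.0°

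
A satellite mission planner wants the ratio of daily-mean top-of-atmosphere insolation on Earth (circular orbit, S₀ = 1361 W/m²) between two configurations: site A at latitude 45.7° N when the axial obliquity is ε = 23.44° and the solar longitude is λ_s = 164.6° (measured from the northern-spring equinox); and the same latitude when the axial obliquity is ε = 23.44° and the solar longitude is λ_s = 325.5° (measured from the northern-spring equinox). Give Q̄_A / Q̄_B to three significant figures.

— Configuration A (φ=+45.7°):
Solar declination: sin δ = sin ε · sin λ_s = sin 23.44° × sin 164.6° = 0.10564, so δ = +6.064°.
cos H₀ = −tan(+45.7°) tan(+6.064°) = -0.1089, H₀ = 1.6799 rad.
Bracket: H₀ sin φ sin δ + cos φ cos δ sin H₀ = 1.6799×0.71569×0.10564 + 0.69842×0.99440×0.99406 = 0.127010 + 0.690383 = 0.817393.
Q̄ = (S₀/π) × [bracket] = (1361/π) × 0.817393 = 354.11 W/m².
— Configuration B (φ=+45.7°):
Solar declination: sin δ = sin ε · sin λ_s = sin 23.44° × sin 325.5° = -0.22531, so δ = -13.021°.
cos H₀ = −tan(+45.7°) tan(-13.021°) = 0.2370, H₀ = 1.3315 rad.
Bracket: H₀ sin φ sin δ + cos φ cos δ sin H₀ = 1.3315×0.71569×-0.22531 + 0.69842×0.97429×0.97152 = -0.214707 + 0.661084 = 0.446377.
Q̄ = (S₀/π) × [bracket] = (1361/π) × 0.446377 = 193.38 W/m².
Ratio Q̄_A / Q̄_B = 354.11 / 193.38 = 1.831.

Q̄_A / Q̄_B ≈ 1.83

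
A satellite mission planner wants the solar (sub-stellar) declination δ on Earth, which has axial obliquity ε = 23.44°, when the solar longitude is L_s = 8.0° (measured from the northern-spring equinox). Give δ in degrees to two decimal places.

δ = +3.17°

sin δ = sin ε · sin L_s = sin 23.44° × sin 8.0° = 0.055361.
δ = arcsin(0.055361) = +3.17°.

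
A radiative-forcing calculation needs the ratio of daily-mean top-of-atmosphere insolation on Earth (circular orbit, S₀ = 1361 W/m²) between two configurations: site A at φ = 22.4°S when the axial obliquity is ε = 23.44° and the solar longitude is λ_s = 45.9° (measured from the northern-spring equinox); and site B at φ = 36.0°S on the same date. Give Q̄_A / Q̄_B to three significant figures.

Q̄_A / Q̄_B ≈ 1.36

— Configuration A (φ=-22.4°):
Solar declination: sin δ = sin ε · sin λ_s = sin 23.44° × sin 45.9° = 0.28566, so δ = +16.598°.
cos H₀ = −tan(-22.4°) tan(+16.598°) = 0.1229, H₀ = 1.4476 rad.
Bracket: H₀ sin φ sin δ + cos φ cos δ sin H₀ = 1.4476×-0.38107×0.28566 + 0.92455×0.95833×0.99242 = -0.157581 + 0.879308 = 0.721727.
Q̄ = (S₀/π) × [bracket] = (1361/π) × 0.721727 = 312.67 W/m².
— Configuration B (φ=-36.0°):
cos H₀ = −tan(-36.0°) tan(+16.598°) = 0.2166, H₀ = 1.3525 rad.
Bracket: H₀ sin φ sin δ + cos φ cos δ sin H₀ = 1.3525×-0.58779×0.28566 + 0.80902×0.95833×0.97627 = -0.227096 + 0.756910 = 0.529814.
Q̄ = (S₀/π) × [bracket] = (1361/π) × 0.529814 = 229.53 W/m².
Ratio Q̄_A / Q̄_B = 312.67 / 229.53 = 1.362.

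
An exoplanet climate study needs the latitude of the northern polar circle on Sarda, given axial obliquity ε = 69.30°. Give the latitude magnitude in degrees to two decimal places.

The polar circle is the lowest latitude that experiences at least one full rotation of continuous daylight at the northern-summer solstice; it lies at |ϕ| = 90° − ε = 90° − 69.30° = 20.70°.

20.70°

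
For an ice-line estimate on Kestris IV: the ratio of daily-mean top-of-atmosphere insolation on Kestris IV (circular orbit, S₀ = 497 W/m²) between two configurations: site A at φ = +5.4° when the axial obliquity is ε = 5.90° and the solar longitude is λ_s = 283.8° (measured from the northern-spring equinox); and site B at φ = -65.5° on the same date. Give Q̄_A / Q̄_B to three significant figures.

— Configuration A (φ=+5.4°):
Solar declination: sin δ = sin ε · sin λ_s = sin 5.90° × sin 283.8° = -0.09983, so δ = -5.729°.
cos H₀ = −tan(+5.4°) tan(-5.729°) = 0.0095, H₀ = 1.5613 rad.
Bracket: H₀ sin φ sin δ + cos φ cos δ sin H₀ = 1.5613×0.09411×-0.09983 + 0.99556×0.99500×0.99996 = -0.014668 + 0.990543 = 0.975875.
Q̄ = (S₀/π) × [bracket] = (497/π) × 0.975875 = 154.38 W/m².
— Configuration B (φ=-65.5°):
cos H₀ = −tan(-65.5°) tan(-5.729°) = -0.2201, H₀ = 1.7928 rad.
Bracket: H₀ sin φ sin δ + cos φ cos δ sin H₀ = 1.7928×-0.90996×-0.09983 + 0.41469×0.99500×0.97547 = 0.162860 + 0.402495 = 0.565355.
Q̄ = (S₀/π) × [bracket] = (497/π) × 0.565355 = 89.439 W/m².
Ratio Q̄_A / Q̄_B = 154.38 / 89.439 = 1.726.

Q̄_A / Q̄_B ≈ 1.73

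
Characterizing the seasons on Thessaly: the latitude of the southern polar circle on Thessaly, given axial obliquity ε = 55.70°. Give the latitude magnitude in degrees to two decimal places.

34.30°

The polar circle is the lowest latitude that experiences at least one full rotation of continuous darkness at the northern-summer solstice; it lies at |φ| = 90° − ε = 90° − 55.70° = 34.30°.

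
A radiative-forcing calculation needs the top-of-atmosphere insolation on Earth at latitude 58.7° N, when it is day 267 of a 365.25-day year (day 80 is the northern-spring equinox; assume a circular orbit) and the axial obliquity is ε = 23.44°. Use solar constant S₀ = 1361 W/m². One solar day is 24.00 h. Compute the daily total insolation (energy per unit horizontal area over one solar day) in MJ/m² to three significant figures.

18.0 MJ/m²

Solar longitude: λ_s = 360° × (267 − 80)/365.25 = 184.312°.
sin δ = sin 23.44° × sin 184.312° = -0.02991, so δ = -1.714°.
cos H₀ = −tan(+58.7°) tan(-1.714°) = 0.0492, H₀ = 1.5216 rad.
Bracket: H₀ sin φ sin δ + cos φ cos δ sin H₀ = 1.5216×0.85446×-0.02991 + 0.51952×0.99955×0.99879 = -0.038887 + 0.518658 = 0.479771.
Q̄ = (S₀/π) × [bracket] = (1361/π) × 0.479771 = 207.85 W/m².
Daily total = Q̄ × 24.00 h × 3600 s/h = 207.85 × 24.00 × 3600 / 10⁶ = 17.96 MJ/m².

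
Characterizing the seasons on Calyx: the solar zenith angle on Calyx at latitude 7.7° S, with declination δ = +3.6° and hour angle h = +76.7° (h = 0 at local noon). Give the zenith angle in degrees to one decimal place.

θ_z = 77.3°

cos θ_z = sin ϕ sin δ + cos ϕ cos δ cos h = -0.008413 + 0.227526 = 0.219113.
θ_z = arccos(0.219113) = 77.3°.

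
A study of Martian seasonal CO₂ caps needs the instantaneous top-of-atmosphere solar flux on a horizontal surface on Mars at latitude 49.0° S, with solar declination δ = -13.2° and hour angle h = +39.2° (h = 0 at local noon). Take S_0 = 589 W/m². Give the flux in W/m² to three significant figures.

393 W/m²

cos θ_z = sin ϕ sin δ + cos ϕ cos δ cos h = 0.172339 + 0.494977 = 0.667316.
Flux = S_0 · cos θ_z = 589 × 0.667316 = 393.0 W/m².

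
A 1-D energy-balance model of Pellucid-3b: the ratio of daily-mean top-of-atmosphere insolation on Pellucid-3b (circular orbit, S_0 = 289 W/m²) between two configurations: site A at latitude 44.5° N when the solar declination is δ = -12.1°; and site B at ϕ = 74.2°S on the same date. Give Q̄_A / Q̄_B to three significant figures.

Q̄_A / Q̄_B ≈ 0.726

— Configuration A (ϕ=+44.5°):
cos h₀ = −tan(+44.5°) tan(-12.100°) = 0.2107, h₀ = 1.3585 rad.
Bracket: h₀ sin ϕ sin δ + cos ϕ cos δ sin h₀ = 1.3585×0.70091×-0.20962 + 0.71325×0.97778×0.97756 = -0.199597 + 0.681752 = 0.482155.
Q̄ = (S_0/π) × [bracket] = (289/π) × 0.482155 = 44.354 W/m².
— Configuration B (ϕ=-74.2°):
cos h₀ = −tan(-74.2°) tan(-12.100°) = -0.7576, h₀ = 2.4304 rad.
Bracket: h₀ sin ϕ sin δ + cos ϕ cos δ sin h₀ = 2.4304×-0.96222×-0.20962 + 0.27228×0.97778×0.65271 = 0.490213 + 0.173771 = 0.663984.
Q̄ = (S_0/π) × [bracket] = (289/π) × 0.663984 = 61.081 W/m².
Ratio Q̄_A / Q̄_B = 44.354 / 61.081 = 0.7262.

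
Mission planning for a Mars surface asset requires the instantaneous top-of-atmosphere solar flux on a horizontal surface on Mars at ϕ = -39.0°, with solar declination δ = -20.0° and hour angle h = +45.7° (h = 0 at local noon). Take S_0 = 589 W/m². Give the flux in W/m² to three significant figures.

427 W/m²

cos θ_z = sin ϕ sin δ + cos ϕ cos δ cos h = 0.215240 + 0.510038 = 0.725278.
Flux = S_0 · cos θ_z = 589 × 0.725278 = 427.2 W/m².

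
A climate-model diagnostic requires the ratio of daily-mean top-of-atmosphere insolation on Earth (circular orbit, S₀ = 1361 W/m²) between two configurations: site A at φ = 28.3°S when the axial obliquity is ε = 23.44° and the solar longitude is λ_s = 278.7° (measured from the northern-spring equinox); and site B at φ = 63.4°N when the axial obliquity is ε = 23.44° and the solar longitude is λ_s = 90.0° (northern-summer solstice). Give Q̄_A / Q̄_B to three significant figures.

— Configuration A (φ=-28.3°):
Solar declination: sin δ = sin ε · sin λ_s = sin 23.44° × sin 278.7° = -0.39321, so δ = -23.154°.
cos H₀ = −tan(-28.3°) tan(-23.154°) = -0.2303, H₀ = 1.8032 rad.
Bracket: H₀ sin φ sin δ + cos φ cos δ sin H₀ = 1.8032×-0.47409×-0.39321 + 0.88048×0.91945×0.97313 = 0.336147 + 0.787805 = 1.123952.
Q̄ = (S₀/π) × [bracket] = (1361/π) × 1.123952 = 486.92 W/m².
— Configuration B (φ=+63.4°):
Solar declination: sin δ = sin ε · sin λ_s = sin 23.44° × sin 90.0° = 0.39779, so δ = +23.440°.
cos H₀ = −tan(+63.4°) tan(+23.440°) = -0.8658, H₀ = 2.6176 rad.
Bracket: H₀ sin φ sin δ + cos φ cos δ sin H₀ = 2.6176×0.89415×0.39779 + 0.44776×0.91748×0.50036 = 0.931038 + 0.205553 = 1.136591.
Q̄ = (S₀/π) × [bracket] = (1361/π) × 1.136591 = 492.39 W/m².
Ratio Q̄_A / Q̄_B = 486.92 / 492.39 = 0.9889.

Q̄_A / Q̄_B ≈ 0.989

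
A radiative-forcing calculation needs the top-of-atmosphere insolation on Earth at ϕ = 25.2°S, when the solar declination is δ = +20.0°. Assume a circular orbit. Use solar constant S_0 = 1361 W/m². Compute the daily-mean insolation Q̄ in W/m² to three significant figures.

Q̄ ≈ 275 W/m²

cos h₀ = −tan(-25.2°) tan(+20.000°) = 0.1713, h₀ = 1.3987 rad.
Bracket: h₀ sin ϕ sin δ + cos ϕ cos δ sin h₀ = 1.3987×-0.42578×0.34202 + 0.90483×0.93969×0.98522 = -0.203686 + 0.837693 = 0.634007.
Q̄ = (S_0/π) × [bracket] = (1361/π) × 0.634007 = 274.7 W/m².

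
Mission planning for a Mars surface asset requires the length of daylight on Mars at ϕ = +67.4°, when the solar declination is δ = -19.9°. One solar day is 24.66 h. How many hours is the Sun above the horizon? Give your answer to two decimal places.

4.05 h

cos h₀ = −tan ϕ · tan δ = −tan(+67.4°) × tan(-19.900°) = 0.8696, so h₀ = 0.5163 rad = 29.58°.
Daylight = 2h₀/(2π) × 24.66 h = (0.5163/π) × 24.66 = 4.05 h.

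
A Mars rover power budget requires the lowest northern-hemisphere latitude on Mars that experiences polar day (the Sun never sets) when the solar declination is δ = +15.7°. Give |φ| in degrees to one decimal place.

Polar day requires cos H₀ = −tan φ tan δ ≤ −1, i.e. tan φ tan δ ≥ 1.
The boundary is |tan φ| · |tan δ| = 1, so |φ| = 90° − |δ| = 90° − 15.7° = 74.3° in the northern hemisphere.

|φ| = 74.3°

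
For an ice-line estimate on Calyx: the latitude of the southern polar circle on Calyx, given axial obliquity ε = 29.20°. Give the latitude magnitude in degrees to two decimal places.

The polar circle is the lowest latitude that experiences at least one full rotation of continuous darkness at the northern-summer solstice; it lies at |φ| = 90° − ε = 90° − 29.20° = 60.80°.

60.80°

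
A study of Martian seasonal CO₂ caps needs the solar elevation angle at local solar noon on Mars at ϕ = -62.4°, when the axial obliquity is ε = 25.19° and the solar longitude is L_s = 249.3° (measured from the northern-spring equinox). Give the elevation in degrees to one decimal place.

51.1°

Solar declination: sin δ = sin ε · sin L_s = sin 25.19° × sin 249.3° = -0.39814, so δ = -23.462°.
At local noon the hour angle is zero, so the zenith angle equals |ϕ − δ| = |-62.4° − (-23.462°)| = 38.938°.
Elevation = 90° − 38.938° = 51.1°.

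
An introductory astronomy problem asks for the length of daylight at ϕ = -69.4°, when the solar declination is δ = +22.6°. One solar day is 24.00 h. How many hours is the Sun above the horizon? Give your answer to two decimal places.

cos h₀ = −tan ϕ · tan δ = 1.1074 ≥ 1, so the Sun never rises (polar night) and h₀ = 0.
Daylight = 2h₀/(2π) × 24.00 h = (0.0000/π) × 24.00 = 0.00 h.

0.00 h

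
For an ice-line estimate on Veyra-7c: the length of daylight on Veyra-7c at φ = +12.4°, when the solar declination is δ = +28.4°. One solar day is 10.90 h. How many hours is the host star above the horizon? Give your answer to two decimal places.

cos H₀ = −tan φ · tan δ = −tan(+12.4°) × tan(+28.400°) = -0.1189, so H₀ = 1.6900 rad = 96.83°.
Daylight = 2H₀/(2π) × 10.90 h = (1.6900/π) × 10.90 = 5.86 h.

5.86 h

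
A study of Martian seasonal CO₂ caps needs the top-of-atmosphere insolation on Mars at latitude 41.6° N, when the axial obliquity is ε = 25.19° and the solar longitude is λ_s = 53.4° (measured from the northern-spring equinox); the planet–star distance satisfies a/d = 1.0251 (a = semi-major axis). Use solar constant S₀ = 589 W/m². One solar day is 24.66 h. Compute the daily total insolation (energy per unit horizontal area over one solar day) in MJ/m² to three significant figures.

Solar declination: sin δ = sin ε · sin λ_s = sin 25.19° × sin 53.4° = 0.34170, so δ = +19.980°.
cos H₀ = −tan(+41.6°) tan(+19.980°) = -0.3228, H₀ = 1.8995 rad.
Bracket: H₀ sin φ sin δ + cos φ cos δ sin H₀ = 1.8995×0.66393×0.34170 + 0.74780×0.93981×0.94647 = 0.430930 + 0.665170 = 1.096100.
Inverse-square distance factor (a/d)² = 1.0251² = 1.050830.
Q̄ = (S₀/π) × 1.050830 × [bracket] = (589/π) × 1.050830 × 1.096100 = 215.95 W/m².
Daily total = Q̄ × 24.66 h × 3600 s/h = 215.95 × 24.66 × 3600 / 10⁶ = 19.17 MJ/m².

19.2 MJ/m²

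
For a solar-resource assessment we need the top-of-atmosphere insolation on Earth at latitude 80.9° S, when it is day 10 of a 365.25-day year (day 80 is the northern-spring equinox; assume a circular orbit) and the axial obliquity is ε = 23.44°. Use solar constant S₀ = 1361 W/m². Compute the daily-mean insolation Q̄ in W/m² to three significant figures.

Q̄ ≈ 499 W/m²

Solar longitude: λ_s = 360° × (10 − 80)/365.25 = -68.994°, i.e. -68.994° + 360° = 291.006°.
sin δ = sin 23.44° × sin 291.006° = -0.37135, so δ = -21.799°.
cos H₀ = −tan(-80.9°) tan(-21.799°) = -2.4970 ≤ −1 ⇒ polar day, H₀ = π.
Bracket: H₀ sin φ sin δ + cos φ cos δ sin H₀ = 3.1416×-0.98741×-0.37135 + 0.15816×0.92849×0.00000 = 1.151945 + 0.000000 = 1.151945.
Q̄ = (S₀/π) × [bracket] = (1361/π) × 1.151945 = 499.0 W/m².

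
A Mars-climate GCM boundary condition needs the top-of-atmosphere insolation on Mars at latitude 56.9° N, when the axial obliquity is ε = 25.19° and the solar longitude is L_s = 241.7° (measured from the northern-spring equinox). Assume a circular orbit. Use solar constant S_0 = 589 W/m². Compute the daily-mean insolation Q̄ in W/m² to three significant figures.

Q̄ ≈ 21.4 W/m²

Solar declination: sin δ = sin ε · sin L_s = sin 25.19° × sin 241.7° = -0.37475, so δ = -22.009°.
cos h₀ = −tan(+56.9°) tan(-22.009°) = 0.6201, h₀ = 0.9020 rad.
Bracket: h₀ sin ϕ sin δ + cos ϕ cos δ sin h₀ = 0.9020×0.83772×-0.37475 + 0.54610×0.92713×0.78456 = -0.283170 + 0.397227 = 0.114057.
Q̄ = (S_0/π) × [bracket] = (589/π) × 0.114057 = 21.38 W/m².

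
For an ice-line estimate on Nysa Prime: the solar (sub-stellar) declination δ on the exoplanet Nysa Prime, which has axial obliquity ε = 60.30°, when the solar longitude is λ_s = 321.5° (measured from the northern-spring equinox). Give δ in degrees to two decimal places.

δ = -32.73°

sin δ = sin ε · sin λ_s = sin 60.30° × sin 321.5° = -0.540736.
δ = arcsin(-0.540736) = -32.73°.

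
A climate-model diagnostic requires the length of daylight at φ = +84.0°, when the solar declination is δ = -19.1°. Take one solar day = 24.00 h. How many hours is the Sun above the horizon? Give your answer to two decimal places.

cos H₀ = −tan φ · tan δ = 3.2946 ≥ 1, so the Sun never rises (polar night) and H₀ = 0.
Daylight = 2H₀/(2π) × 24.00 h = (0.0000/π) × 24.00 = 0.00 h.

0.00 h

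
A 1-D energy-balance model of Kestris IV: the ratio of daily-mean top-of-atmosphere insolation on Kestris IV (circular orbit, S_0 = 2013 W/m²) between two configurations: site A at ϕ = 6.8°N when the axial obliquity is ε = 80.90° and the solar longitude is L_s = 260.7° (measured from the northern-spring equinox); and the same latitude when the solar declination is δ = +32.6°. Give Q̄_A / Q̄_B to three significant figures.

— Configuration A (ϕ=+6.8°):
Solar declination: sin δ = sin ε · sin L_s = sin 80.90° × sin 260.7° = -0.97443, so δ = -77.017°.
cos h₀ = −tan(+6.8°) tan(-77.017°) = 0.5172, h₀ = 1.0272 rad.
Bracket: h₀ sin ϕ sin δ + cos ϕ cos δ sin h₀ = 1.0272×0.11840×-0.97443 + 0.99297×0.22467×0.85588 = -0.118511 + 0.190939 = 0.072428.
Q̄ = (S_0/π) × [bracket] = (2013/π) × 0.072428 = 46.409 W/m².
— Configuration B (ϕ=+6.8°):
cos h₀ = −tan(+6.8°) tan(+32.600°) = -0.0763, h₀ = 1.6471 rad.
Bracket: h₀ sin ϕ sin δ + cos ϕ cos δ sin h₀ = 1.6471×0.11840×0.53877 + 0.99297×0.84245×0.99709 = 0.105069 + 0.834093 = 0.939162.
Q̄ = (S_0/π) × [bracket] = (2013/π) × 0.939162 = 601.78 W/m².
Ratio Q̄_A / Q̄_B = 46.409 / 601.78 = 0.07712.

Q̄_A / Q̄_B ≈ 0.0771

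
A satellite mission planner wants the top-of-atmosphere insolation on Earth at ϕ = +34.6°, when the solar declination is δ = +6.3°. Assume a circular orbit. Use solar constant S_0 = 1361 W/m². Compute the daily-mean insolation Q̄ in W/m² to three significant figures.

Q̄ ≈ 398 W/m²

cos h₀ = −tan(+34.6°) tan(+6.300°) = -0.0762, h₀ = 1.6470 rad.
Bracket: h₀ sin ϕ sin δ + cos ϕ cos δ sin h₀ = 1.6470×0.56784×0.10973 + 0.82314×0.99396×0.99710 = 0.102623 + 0.815796 = 0.918419.
Q̄ = (S_0/π) × [bracket] = (1361/π) × 0.918419 = 397.9 W/m².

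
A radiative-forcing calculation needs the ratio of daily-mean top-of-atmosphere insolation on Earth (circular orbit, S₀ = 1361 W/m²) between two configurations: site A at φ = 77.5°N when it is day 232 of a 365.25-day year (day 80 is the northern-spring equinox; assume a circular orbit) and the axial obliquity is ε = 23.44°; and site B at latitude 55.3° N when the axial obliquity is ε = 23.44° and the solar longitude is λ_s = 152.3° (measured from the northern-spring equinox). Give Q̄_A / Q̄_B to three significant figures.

— Configuration A (φ=+77.5°):
Solar longitude: λ_s = 360° × (232 − 80)/365.25 = 149.815°.
sin δ = sin 23.44° × sin 149.815° = 0.20000, so δ = +11.537°.
cos H₀ = −tan(+77.5°) tan(+11.537°) = -0.9208, H₀ = 2.7408 rad.
Bracket: H₀ sin φ sin δ + cos φ cos δ sin H₀ = 2.7408×0.97630×0.20000 + 0.21644×0.97980×0.39012 = 0.535169 + 0.082732 = 0.617901.
Q̄ = (S₀/π) × [bracket] = (1361/π) × 0.617901 = 267.69 W/m².
— Configuration B (φ=+55.3°):
Solar declination: sin δ = sin ε · sin λ_s = sin 23.44° × sin 152.3° = 0.18491, so δ = +10.656°.
cos H₀ = −tan(+55.3°) tan(+10.656°) = -0.2717, H₀ = 1.8460 rad.
Bracket: H₀ sin φ sin δ + cos φ cos δ sin H₀ = 1.8460×0.82214×0.18491 + 0.56928×0.98276×0.96237 = 0.280632 + 0.538413 = 0.819045.
Q̄ = (S₀/π) × [bracket] = (1361/π) × 0.819045 = 354.83 W/m².
Ratio Q̄_A / Q̄_B = 267.69 / 354.83 = 0.7544.

Q̄_A / Q̄_B ≈ 0.754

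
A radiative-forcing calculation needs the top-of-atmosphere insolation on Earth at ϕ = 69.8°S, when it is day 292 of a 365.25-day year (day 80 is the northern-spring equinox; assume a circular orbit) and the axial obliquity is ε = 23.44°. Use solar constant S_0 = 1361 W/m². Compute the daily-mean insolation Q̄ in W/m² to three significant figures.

Solar longitude: L_s = 360° × (292 − 80)/365.25 = 208.953°.
sin δ = sin 23.44° × sin 208.953° = -0.19256, so δ = -11.103°.
cos h₀ = −tan(-69.8°) tan(-11.103°) = -0.5334, h₀ = 2.1334 rad.
Bracket: h₀ sin ϕ sin δ + cos ϕ cos δ sin h₀ = 2.1334×-0.93849×-0.19256 + 0.34530×0.98128×0.84589 = 0.385539 + 0.286618 = 0.672157.
Q̄ = (S_0/π) × [bracket] = (1361/π) × 0.672157 = 291.2 W/m².

Q̄ ≈ 291 W/m²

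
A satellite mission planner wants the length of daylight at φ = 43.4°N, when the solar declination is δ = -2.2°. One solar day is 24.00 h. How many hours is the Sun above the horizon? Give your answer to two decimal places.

cos H₀ = −tan φ · tan δ = −tan(+43.4°) × tan(-2.200°) = 0.0363, so H₀ = 1.5345 rad = 87.92°.
Daylight = 2H₀/(2π) × 24.00 h = (1.5345/π) × 24.00 = 11.72 h.

11.72 h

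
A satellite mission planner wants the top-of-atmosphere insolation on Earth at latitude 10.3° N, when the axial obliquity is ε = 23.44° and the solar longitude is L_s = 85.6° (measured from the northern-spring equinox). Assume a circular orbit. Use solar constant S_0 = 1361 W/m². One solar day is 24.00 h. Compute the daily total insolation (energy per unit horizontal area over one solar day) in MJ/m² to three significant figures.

Solar declination: sin δ = sin ε · sin L_s = sin 23.44° × sin 85.6° = 0.39662, so δ = +23.367°.
cos h₀ = −tan(+10.3°) tan(+23.367°) = -0.0785, h₀ = 1.6494 rad.
Bracket: h₀ sin ϕ sin δ + cos ϕ cos δ sin h₀ = 1.6494×0.17880×0.39662 + 0.98389×0.91798×0.99691 = 0.116968 + 0.900400 = 1.017368.
Q̄ = (S_0/π) × [bracket] = (1361/π) × 1.017368 = 440.74 W/m².
Daily total = Q̄ × 24.00 h × 3600 s/h = 440.74 × 24.00 × 3600 / 10⁶ = 38.08 MJ/m².

38.1 MJ/m²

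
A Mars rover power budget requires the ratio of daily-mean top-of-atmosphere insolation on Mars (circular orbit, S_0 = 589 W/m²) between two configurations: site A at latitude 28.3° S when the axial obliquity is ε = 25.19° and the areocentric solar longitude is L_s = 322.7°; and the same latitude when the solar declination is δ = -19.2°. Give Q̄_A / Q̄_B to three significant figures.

Q̄_A / Q̄_B ≈ 0.964

— Configuration A (ϕ=-28.3°):
sin δ = sin 25.19° × sin 322.7° = -0.25792, so δ = -14.947°.
cos h₀ = −tan(-28.3°) tan(-14.947°) = -0.1437, h₀ = 1.7150 rad.
Bracket: h₀ sin ϕ sin δ + cos ϕ cos δ sin h₀ = 1.7150×-0.47409×-0.25792 + 0.88048×0.96617×0.98962 = 0.209706 + 0.841863 = 1.051569.
Q̄ = (S_0/π) × [bracket] = (589/π) × 1.051569 = 197.15 W/m².
— Configuration B (ϕ=-28.3°):
cos h₀ = −tan(-28.3°) tan(-19.200°) = -0.1875, h₀ = 1.7594 rad.
Bracket: h₀ sin ϕ sin δ + cos ϕ cos δ sin h₀ = 1.7594×-0.47409×-0.32887 + 0.88048×0.94438×0.98226 = 0.274315 + 0.816757 = 1.091072.
Q̄ = (S_0/π) × [bracket] = (589/π) × 1.091072 = 204.56 W/m².
Ratio Q̄_A / Q̄_B = 197.15 / 204.56 = 0.9638.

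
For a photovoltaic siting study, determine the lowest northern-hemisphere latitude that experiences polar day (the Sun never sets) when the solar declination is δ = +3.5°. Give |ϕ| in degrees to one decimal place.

Polar day requires cos h₀ = −tan ϕ tan δ ≤ −1, i.e. tan ϕ tan δ ≥ 1.
The boundary is |tan ϕ| · |tan δ| = 1, so |ϕ| = 90° − |δ| = 90° − 3.5° = 86.5° in the northern hemisphere.

|ϕ| = 86.5°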